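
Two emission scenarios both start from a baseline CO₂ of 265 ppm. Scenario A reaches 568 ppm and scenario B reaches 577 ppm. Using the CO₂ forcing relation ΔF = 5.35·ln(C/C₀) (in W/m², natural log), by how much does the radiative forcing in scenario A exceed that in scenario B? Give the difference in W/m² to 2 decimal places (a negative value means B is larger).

ΔF_A = 5.35 ln(568/265) = 5.35 × 0.76239 = 4.0788 W/m².
ΔF_B = 5.35 ln(577/265) = 5.35 × 0.77811 = 4.1629 W/m².
Difference: 4.0788 − 4.1629 = -0.0841 W/m².
(Equivalently, ΔF_A − ΔF_B = 5.35 ln(568/577) = 5.35 × -0.01572 = -0.0841 W/m².)

ΔF_A − ΔF_B = -0.08 W/m²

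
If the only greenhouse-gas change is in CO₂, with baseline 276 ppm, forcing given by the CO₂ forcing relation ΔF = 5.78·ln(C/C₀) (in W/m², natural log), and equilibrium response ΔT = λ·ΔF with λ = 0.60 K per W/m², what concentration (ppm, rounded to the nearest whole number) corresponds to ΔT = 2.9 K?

Required forcing: ΔF = ΔT/λ = 2.9/0.60 = 4.8333 W/m².
Then ln(C/276) = ΔF/5.78 = 4.8333/5.78 = 0.83621.
So C = 276 × e^0.83621 = 276 × 2.30760 = 636.90 ppm.

C ≈ 637 ppm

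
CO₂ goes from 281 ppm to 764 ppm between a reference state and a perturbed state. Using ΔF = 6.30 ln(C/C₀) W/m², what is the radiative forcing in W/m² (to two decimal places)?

CO₂: 6.30 × ln(764/281) = 6.30 × ln(2.71886) = 6.30 × 1.00021 = 6.3013 W/m².

ΔF = 6.30 W/m²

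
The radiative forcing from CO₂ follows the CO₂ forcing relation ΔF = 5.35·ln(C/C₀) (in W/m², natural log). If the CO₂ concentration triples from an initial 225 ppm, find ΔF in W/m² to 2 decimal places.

ΔF = 5.88 W/m²

Because the forcing depends only on the ratio C/C₀, the initial concentration does not enter.
ΔF = 5.35 × ln(3) = 5.35 × 1.09861 = 5.8776 W/m².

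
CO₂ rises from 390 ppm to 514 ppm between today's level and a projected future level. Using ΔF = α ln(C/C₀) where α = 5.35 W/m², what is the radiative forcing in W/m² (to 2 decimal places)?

ΔF = 1.48 W/m²

CO₂: 5.35 × ln(514/390) = 5.35 × ln(1.31795) = 5.35 × 0.27608 = 1.4770 W/m².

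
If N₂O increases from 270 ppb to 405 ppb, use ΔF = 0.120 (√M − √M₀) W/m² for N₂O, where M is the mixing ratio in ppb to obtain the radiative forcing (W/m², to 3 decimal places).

ΔF = 0.443 W/m²

N₂O: 0.120 × (√405 − √270) = 0.120 × (20.1246 − 16.4317) = 0.120 × 3.6929 = 0.4431 W/m².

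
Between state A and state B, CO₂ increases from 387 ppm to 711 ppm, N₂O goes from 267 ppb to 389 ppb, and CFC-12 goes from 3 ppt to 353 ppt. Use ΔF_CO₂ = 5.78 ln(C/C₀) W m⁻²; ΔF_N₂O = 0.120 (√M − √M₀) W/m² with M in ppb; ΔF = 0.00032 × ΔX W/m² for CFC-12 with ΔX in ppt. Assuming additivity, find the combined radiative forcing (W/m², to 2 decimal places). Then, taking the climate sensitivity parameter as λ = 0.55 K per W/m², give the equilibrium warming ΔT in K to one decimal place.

ΔF = 4.03 W/m²; ΔT = 2.2 K

CO₂: 5.78 × ln(711/387) = 5.78 × ln(1.83721) = 5.78 × 0.60825 = 3.5157 W/m².
N₂O: 0.120 × (√389 − √267) = 0.120 × (19.7231 − 16.3401) = 0.120 × 3.3830 = 0.4060 W/m².
CFC-12: ΔF = 0.00032 × (353 − 3) = 0.00032 × 350 = 0.1120 W/m².
Total ΔF = 3.5157 + 0.4060 + 0.1120 = 4.0337 W/m².
ΔT = λ ΔF = 0.55 × 4.03 = 2.2165 K.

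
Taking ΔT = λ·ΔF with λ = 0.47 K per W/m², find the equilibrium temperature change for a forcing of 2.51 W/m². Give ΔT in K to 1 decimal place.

ΔT = λ ΔF = 0.47 × 2.51 = 1.1797 K.

ΔT = 1.2 K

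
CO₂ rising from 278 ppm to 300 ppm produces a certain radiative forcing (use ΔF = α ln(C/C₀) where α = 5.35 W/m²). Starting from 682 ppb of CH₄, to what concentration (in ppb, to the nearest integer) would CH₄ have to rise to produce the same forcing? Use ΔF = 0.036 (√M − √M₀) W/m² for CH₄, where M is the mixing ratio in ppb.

M ≈ 1401 ppb

CO₂ forcing: 5.35 × ln(300/278) = 5.35 × 0.076161 = 0.40746 W/m².
Set 0.036(√M − √682) = 0.40746: √M = 0.40746/0.036 + √682 = 11.3183 + 26.1151 = 37.4334.
M = (37.4334)² = 1401.26 ppb.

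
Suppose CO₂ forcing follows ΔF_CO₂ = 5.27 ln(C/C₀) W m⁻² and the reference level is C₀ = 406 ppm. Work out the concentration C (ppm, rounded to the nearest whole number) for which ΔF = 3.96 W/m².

Set 5.27 ln(C/406) = 3.96, so ln(C/406) = 3.96/5.27 = 0.75142.
Then C/406 = e^0.75142 = 2.12001, giving C = 406 × 2.12001 = 860.72 ppm.

C ≈ 861 ppm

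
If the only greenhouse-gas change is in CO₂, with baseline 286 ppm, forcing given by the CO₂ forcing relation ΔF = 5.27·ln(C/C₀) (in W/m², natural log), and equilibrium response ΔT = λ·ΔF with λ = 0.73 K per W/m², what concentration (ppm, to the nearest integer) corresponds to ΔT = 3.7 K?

Required forcing: ΔF = ΔT/λ = 3.7/0.73 = 5.0685 W/m².
Then ln(C/286) = ΔF/5.27 = 5.0685/5.27 = 0.96176.
So C = 286 × e^0.96176 = 286 × 2.61630 = 748.26 ppm.

C ≈ 748 ppm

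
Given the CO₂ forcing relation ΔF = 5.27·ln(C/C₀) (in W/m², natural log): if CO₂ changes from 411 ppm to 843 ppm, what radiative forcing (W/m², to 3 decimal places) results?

ΔF = 3.786 W/m²

CO₂ absorption bands are partially saturated, so forcing scales with the logarithm of the concentration ratio.
CO₂: 5.27 × ln(843/411) = 5.27 × ln(2.05109) = 5.27 × 0.71837 = 3.7858 W/m².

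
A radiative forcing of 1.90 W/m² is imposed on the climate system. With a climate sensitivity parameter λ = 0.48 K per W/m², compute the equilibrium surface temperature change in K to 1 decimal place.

ΔT = λ ΔF = 0.48 × 1.90 = 0.9120 K.

ΔT = 0.9 K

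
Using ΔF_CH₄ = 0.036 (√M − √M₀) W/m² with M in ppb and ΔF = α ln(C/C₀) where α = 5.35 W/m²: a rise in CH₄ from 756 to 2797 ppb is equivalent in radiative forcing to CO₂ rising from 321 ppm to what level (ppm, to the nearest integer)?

CH₄ forcing: 0.036 × (√2797 − √756) = 0.036 × (52.8867 − 27.4955) = 0.036 × 25.3912 = 0.91408 W/m².
Set 5.35 ln(C/321) = 0.91408: ln(C/321) = 0.91408/5.35 = 0.17086, so C = 321 × e^0.17086 = 321 × 1.18632 = 380.81 ppm.

C ≈ 381 ppm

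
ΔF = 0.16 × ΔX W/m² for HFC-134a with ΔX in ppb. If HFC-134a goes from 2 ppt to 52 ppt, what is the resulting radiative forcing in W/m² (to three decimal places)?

HFC-134a: Δ = 52 − 2 = 50 ppt = 0.050 ppb; ΔF = 0.16 × 0.050 = 0.0080 W/m².

ΔF = 0.008 W/m²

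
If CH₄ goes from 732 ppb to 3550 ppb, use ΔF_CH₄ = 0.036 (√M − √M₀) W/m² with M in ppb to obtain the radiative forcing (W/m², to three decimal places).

ΔF = 1.171 W/m²

CH₄: 0.036 × (√3550 − √732) = 0.036 × (59.5819 − 27.0555) = 0.036 × 32.5264 = 1.1710 W/m².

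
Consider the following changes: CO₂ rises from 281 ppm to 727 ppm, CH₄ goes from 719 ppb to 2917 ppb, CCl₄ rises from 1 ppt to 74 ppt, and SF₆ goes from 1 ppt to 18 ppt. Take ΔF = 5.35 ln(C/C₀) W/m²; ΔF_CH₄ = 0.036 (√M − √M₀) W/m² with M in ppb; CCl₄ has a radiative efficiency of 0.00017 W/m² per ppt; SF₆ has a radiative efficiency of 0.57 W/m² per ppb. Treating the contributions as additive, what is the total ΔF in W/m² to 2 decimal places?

CO₂: 5.35 × ln(727/281) = 5.35 × ln(2.58719) = 5.35 × 0.95057 = 5.0855 W/m².
CH₄: 0.036 × (√2917 − √719) = 0.036 × (54.0093 − 26.8142) = 0.036 × 27.1951 = 0.9790 W/m².
CCl₄: ΔF = 0.00017 × (74 − 1) = 0.00017 × 73 = 0.0124 W/m².
SF₆: Δ = 18 − 1 = 17 ppt = 0.017 ppb; ΔF = 0.57 × 0.017 = 0.0097 W/m².
Total ΔF = 5.0855 + 0.9790 + 0.0124 + 0.0097 = 6.0866 W/m².

ΔF = 6.09 W/m²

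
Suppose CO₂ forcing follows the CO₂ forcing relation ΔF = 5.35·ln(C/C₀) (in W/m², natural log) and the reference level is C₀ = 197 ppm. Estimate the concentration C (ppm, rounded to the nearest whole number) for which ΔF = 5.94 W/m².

C ≈ 598 ppm

Set 5.35 ln(C/197) = 5.94, so ln(C/197) = 5.94/5.35 = 1.11028.
Then C/197 = e^1.11028 = 3.03521, giving C = 197 × 3.03521 = 597.94 ppm.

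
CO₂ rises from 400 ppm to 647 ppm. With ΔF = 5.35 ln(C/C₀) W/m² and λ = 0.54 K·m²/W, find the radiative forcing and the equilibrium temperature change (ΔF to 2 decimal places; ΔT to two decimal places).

CO₂: 5.35 × ln(647/400) = 5.35 × ln(1.61750) = 5.35 × 0.48088 = 2.5727 W/m².
ΔT = λ ΔF = 0.54 × 2.57 = 1.3878 K.

ΔF = 2.57 W/m²; ΔT = 1.39 K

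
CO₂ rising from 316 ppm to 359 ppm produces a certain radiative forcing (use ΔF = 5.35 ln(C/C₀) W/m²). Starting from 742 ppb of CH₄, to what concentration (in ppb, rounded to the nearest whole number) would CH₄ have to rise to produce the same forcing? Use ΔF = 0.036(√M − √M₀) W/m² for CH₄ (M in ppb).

M ≈ 2134 ppb

CO₂ forcing: 5.35 × ln(359/316) = 5.35 × 0.127580 = 0.68255 W/m².
Set 0.036(√M − √742) = 0.68255: √M = 0.68255/0.036 + √742 = 18.9597 + 27.2397 = 46.1994.
M = (46.1994)² = 2134.38 ppb.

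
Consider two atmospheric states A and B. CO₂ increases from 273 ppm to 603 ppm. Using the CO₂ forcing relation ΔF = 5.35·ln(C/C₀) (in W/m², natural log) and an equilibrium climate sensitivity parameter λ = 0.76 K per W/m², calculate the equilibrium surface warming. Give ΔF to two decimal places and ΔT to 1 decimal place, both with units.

CO₂: 5.35 × ln(603/273) = 5.35 × ln(2.20879) = 5.35 × 0.79244 = 4.2396 W/m².
ΔT = λ ΔF = 0.76 × 4.24 = 3.2224 K.

ΔF = 4.24 W/m²; ΔT = 3.2 K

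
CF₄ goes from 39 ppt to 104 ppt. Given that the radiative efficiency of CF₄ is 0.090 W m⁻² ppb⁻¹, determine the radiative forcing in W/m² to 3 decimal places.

ΔF = 0.006 W/m²

CF₄: Δ = 104 − 39 = 65 ppt = 0.065 ppb; ΔF = 0.090 × 0.065 = 0.0059 W/m².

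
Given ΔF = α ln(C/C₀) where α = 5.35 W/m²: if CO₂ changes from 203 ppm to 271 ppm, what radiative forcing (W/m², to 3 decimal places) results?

ΔF = 1.546 W/m²

CO₂: 5.35 × ln(271/203) = 5.35 × ln(1.33498) = 5.35 × 0.28892 = 1.5457 W/m².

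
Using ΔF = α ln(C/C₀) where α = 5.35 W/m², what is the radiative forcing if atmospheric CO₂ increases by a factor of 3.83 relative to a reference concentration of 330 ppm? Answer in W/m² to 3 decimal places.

Because the forcing depends only on the ratio C/C₀, the initial concentration does not enter.
ΔF = 5.35 × ln(3.83) = 5.35 × 1.34286 = 7.1843 W/m².

ΔF = 7.184 W/m²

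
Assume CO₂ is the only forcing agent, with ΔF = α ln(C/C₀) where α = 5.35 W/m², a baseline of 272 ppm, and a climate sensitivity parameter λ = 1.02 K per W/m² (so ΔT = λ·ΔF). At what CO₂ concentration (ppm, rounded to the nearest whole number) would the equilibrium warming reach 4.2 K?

Required forcing: ΔF = ΔT/λ = 4.2/1.02 = 4.1176 W/m².
Then ln(C/272) = ΔF/5.35 = 4.1176/5.35 = 0.76964.
So C = 272 × e^0.76964 = 272 × 2.15899 = 587.25 ppm.

C ≈ 587 ppm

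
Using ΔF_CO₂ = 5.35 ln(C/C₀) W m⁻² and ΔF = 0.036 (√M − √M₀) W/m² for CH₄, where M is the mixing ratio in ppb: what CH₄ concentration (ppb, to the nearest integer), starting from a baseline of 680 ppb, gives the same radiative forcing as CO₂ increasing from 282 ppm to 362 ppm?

M ≈ 3993 ppb

CO₂ forcing: 5.35 × ln(362/282) = 5.35 × 0.249737 = 1.33609 W/m².
Set 0.036(√M − √680) = 1.33609: √M = 1.33609/0.036 + √680 = 37.1136 + 26.0768 = 63.1904.
M = (63.1904)² = 3993.03 ppb.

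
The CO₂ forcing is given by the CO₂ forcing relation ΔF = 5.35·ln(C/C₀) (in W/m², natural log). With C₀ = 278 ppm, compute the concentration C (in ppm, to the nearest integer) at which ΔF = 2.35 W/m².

C ≈ 431 ppm

Set 5.35 ln(C/278) = 2.35, so ln(C/278) = 2.35/5.35 = 0.43925.
Then C/278 = e^0.43925 = 1.55154, giving C = 278 × 1.55154 = 431.33 ppm.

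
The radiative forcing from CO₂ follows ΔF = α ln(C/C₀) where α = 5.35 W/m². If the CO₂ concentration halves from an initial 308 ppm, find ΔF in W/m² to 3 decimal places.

ΔF = 5.35 × ln(0.5) = 5.35 × -0.69315 = -3.7084 W/m².

ΔF = -3.708 W/m²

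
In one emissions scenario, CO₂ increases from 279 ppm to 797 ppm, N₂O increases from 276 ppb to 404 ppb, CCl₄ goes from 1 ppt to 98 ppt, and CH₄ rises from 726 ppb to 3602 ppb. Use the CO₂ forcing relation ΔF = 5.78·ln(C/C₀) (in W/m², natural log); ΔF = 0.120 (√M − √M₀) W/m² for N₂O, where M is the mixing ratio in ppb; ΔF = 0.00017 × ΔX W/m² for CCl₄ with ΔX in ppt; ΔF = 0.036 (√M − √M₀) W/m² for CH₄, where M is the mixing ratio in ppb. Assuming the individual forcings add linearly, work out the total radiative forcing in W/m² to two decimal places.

CO₂: 5.78 × ln(797/279) = 5.78 × ln(2.85663) = 5.78 × 1.04964 = 6.0669 W/m².
N₂O: 0.120 × (√404 − √276) = 0.120 × (20.0998 − 16.6132) = 0.120 × 3.4866 = 0.4184 W/m².
CCl₄: ΔF = 0.00017 × (98 − 1) = 0.00017 × 97 = 0.0165 W/m².
CH₄: 0.036 × (√3602 − √726) = 0.036 × (60.0167 − 26.9444) = 0.036 × 33.0723 = 1.1906 W/m².
Total ΔF = 6.0669 + 0.4184 + 0.0165 + 1.1906 = 7.6924 W/m².

ΔF = 7.69 W/m²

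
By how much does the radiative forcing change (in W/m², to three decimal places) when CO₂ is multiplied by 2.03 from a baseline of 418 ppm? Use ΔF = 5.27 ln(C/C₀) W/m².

ΔF = 5.27 × ln(2.03) = 5.27 × 0.70804 = 3.7314 W/m².

ΔF = 3.731 W/m²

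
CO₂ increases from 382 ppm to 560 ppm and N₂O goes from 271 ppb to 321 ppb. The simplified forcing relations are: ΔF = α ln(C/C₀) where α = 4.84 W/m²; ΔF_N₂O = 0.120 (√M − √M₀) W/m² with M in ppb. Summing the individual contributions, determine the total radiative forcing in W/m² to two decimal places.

ΔF = 2.03 W/m²

CO₂: 4.84 × ln(560/382) = 4.84 × ln(1.46597) = 4.84 × 0.38252 = 1.8514 W/m².
N₂O: 0.120 × (√321 − √271) = 0.120 × (17.9165 − 16.4621) = 0.120 × 1.4544 = 0.1745 W/m².
Total ΔF = 1.8514 + 0.1745 = 2.0259 W/m².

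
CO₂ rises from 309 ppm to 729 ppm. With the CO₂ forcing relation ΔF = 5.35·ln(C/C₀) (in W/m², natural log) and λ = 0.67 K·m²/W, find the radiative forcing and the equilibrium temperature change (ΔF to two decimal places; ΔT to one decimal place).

ΔF = 4.59 W/m²; ΔT = 3.1 K

CO₂: 5.35 × ln(729/309) = 5.35 × ln(2.35922) = 5.35 × 0.85833 = 4.5921 W/m².
ΔT = λ ΔF = 0.67 × 4.59 = 3.0753 K.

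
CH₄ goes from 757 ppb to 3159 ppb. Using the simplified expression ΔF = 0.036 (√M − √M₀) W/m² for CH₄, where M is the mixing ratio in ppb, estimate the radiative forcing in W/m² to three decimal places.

CH₄: 0.036 × (√3159 − √757) = 0.036 × (56.2050 − 27.5136) = 0.036 × 28.6914 = 1.0329 W/m².

ΔF = 1.033 W/m²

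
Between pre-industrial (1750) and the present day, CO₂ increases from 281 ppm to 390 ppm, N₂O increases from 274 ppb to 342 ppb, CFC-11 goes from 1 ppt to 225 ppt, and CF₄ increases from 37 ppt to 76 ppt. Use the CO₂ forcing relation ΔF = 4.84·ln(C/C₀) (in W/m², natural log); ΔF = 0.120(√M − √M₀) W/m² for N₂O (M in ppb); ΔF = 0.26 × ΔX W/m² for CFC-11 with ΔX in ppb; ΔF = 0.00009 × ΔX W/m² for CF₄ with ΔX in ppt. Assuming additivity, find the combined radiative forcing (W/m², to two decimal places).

CO₂: 4.84 × ln(390/281) = 4.84 × ln(1.38790) = 4.84 × 0.32779 = 1.5865 W/m².
N₂O: 0.120 × (√342 − √274) = 0.120 × (18.4932 − 16.5529) = 0.120 × 1.9403 = 0.2328 W/m².
CFC-11: Δ = 225 − 1 = 224 ppt = 0.224 ppb; ΔF = 0.26 × 0.224 = 0.0582 W/m².
CF₄: ΔF = 0.00009 × (76 − 37) = 0.00009 × 39 = 0.0035 W/m².
Total ΔF = 1.5865 + 0.2328 + 0.0582 + 0.0035 = 1.8810 W/m².

ΔF = 1.88 W/m²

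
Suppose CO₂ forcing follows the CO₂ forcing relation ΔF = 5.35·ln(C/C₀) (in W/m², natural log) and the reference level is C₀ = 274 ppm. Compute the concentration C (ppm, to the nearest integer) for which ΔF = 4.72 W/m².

Set 5.35 ln(C/274) = 4.72, so ln(C/274) = 4.72/5.35 = 0.88224.
Then C/274 = e^0.88224 = 2.41631, giving C = 274 × 2.41631 = 662.07 ppm.

C ≈ 662 ppm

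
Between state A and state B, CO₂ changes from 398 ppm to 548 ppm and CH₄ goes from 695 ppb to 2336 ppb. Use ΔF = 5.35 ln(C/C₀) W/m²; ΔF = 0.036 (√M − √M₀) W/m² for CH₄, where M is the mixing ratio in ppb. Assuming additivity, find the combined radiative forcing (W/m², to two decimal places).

CO₂: 5.35 × ln(548/398) = 5.35 × ln(1.37688) = 5.35 × 0.31982 = 1.7110 W/m².
CH₄: 0.036 × (√2336 − √695) = 0.036 × (48.3322 − 26.3629) = 0.036 × 21.9693 = 0.7909 W/m².
Total ΔF = 1.7110 + 0.7909 = 2.5019 W/m².

ΔF = 2.50 W/m²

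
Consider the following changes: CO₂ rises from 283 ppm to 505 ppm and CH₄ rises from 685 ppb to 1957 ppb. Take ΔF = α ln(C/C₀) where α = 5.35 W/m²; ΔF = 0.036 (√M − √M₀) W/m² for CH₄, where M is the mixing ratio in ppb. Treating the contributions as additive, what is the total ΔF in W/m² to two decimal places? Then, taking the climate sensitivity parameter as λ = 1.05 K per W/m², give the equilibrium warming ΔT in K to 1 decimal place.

ΔF = 3.75 W/m²; ΔT = 3.9 K

CO₂: 5.35 × ln(505/283) = 5.35 × ln(1.78445) = 5.35 × 0.57911 = 3.0982 W/m².
CH₄: 0.036 × (√1957 − √685) = 0.036 × (44.2380 − 26.1725) = 0.036 × 18.0655 = 0.6504 W/m².
Total ΔF = 3.0982 + 0.6504 = 3.7486 W/m².
ΔT = λ ΔF = 1.05 × 3.75 = 3.9375 K.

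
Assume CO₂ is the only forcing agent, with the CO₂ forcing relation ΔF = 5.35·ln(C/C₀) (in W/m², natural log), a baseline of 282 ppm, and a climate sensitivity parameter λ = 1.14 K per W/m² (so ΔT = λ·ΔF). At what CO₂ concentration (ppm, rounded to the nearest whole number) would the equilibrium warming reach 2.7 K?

C ≈ 439 ppm

Required forcing: ΔF = ΔT/λ = 2.7/1.14 = 2.3684 W/m².
Then ln(C/282) = ΔF/5.35 = 2.3684/5.35 = 0.44269.
So C = 282 × e^0.44269 = 282 × 1.55689 = 439.04 ppm.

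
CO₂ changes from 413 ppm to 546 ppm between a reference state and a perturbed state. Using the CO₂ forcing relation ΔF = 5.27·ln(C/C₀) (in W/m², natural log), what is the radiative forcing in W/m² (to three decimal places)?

CO₂: 5.27 × ln(546/413) = 5.27 × ln(1.32203) = 5.27 × 0.27917 = 1.4712 W/m².

ΔF = 1.471 W/m²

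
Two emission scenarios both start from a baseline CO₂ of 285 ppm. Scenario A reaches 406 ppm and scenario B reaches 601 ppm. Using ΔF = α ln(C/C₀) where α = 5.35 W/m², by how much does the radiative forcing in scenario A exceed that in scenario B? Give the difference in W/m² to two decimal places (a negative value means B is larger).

ΔF_A − ΔF_B = -2.10 W/m²

ΔF_A = 5.35 ln(406/285) = 5.35 × 0.35386 = 1.8932 W/m².
ΔF_B = 5.35 ln(601/285) = 5.35 × 0.74611 = 3.9917 W/m².
Difference: 1.8932 − 3.9917 = -2.0985 W/m².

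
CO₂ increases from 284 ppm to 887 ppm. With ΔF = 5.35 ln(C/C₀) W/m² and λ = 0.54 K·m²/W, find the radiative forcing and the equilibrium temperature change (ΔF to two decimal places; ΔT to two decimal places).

ΔF = 6.09 W/m²; ΔT = 3.29 K

CO₂: 5.35 × ln(887/284) = 5.35 × ln(3.12324) = 5.35 × 1.13887 = 6.0930 W/m².
ΔT = λ ΔF = 0.54 × 6.09 = 3.2886 K.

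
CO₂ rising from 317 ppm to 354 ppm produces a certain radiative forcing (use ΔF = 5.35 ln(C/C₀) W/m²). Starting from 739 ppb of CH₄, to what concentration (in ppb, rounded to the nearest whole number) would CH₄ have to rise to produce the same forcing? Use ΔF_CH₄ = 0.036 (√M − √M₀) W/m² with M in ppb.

CO₂ forcing: 5.35 × ln(354/317) = 5.35 × 0.110395 = 0.59061 W/m².
Set 0.036(√M − √739) = 0.59061: √M = 0.59061/0.036 + √739 = 16.4058 + 27.1846 = 43.5904.
M = (43.5904)² = 1900.12 ppb.

M ≈ 1900 ppb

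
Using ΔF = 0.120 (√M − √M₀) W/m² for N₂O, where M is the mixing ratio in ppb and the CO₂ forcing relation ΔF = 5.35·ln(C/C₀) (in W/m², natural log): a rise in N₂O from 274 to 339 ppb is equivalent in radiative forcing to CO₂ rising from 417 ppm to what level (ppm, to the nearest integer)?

C ≈ 435 ppm

N₂O forcing: 0.120 × (√339 − √274) = 0.120 × (18.4120 − 16.5529) = 0.120 × 1.8591 = 0.22309 W/m².
Set 5.35 ln(C/417) = 0.22309: ln(C/417) = 0.22309/5.35 = 0.04170, so C = 417 × e^0.04170 = 417 × 1.04258 = 434.76 ppm.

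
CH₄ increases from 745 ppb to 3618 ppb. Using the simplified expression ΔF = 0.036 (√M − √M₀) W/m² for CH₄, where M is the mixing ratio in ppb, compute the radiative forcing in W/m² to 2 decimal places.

ΔF = 1.18 W/m²

CH₄: 0.036 × (√3618 − √745) = 0.036 × (60.1498 − 27.2947) = 0.036 × 32.8551 = 1.1828 W/m².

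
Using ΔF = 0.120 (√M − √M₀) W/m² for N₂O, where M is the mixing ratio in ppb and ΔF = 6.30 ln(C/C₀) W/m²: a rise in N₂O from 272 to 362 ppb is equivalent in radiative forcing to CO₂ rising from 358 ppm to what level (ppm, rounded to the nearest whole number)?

N₂O forcing: 0.120 × (√362 − √272) = 0.120 × (19.0263 − 16.4924) = 0.120 × 2.5339 = 0.30407 W/m².
Set 6.30 ln(C/358) = 0.30407: ln(C/358) = 0.30407/6.30 = 0.04827, so C = 358 × e^0.04827 = 358 × 1.04945 = 375.70 ppm.

C ≈ 376 ppm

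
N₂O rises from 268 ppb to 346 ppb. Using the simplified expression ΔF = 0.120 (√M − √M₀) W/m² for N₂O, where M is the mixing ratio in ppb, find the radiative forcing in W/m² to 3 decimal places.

N₂O: 0.120 × (√346 − √268) = 0.120 × (18.6011 − 16.3707) = 0.120 × 2.2304 = 0.2676 W/m².

ΔF = 0.268 W/m²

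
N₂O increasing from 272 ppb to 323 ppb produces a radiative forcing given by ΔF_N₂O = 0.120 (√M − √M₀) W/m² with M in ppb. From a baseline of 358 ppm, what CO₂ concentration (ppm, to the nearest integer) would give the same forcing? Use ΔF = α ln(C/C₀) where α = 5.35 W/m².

N₂O forcing: 0.120 × (√323 − √272) = 0.120 × (17.9722 − 16.4924) = 0.120 × 1.4798 = 0.17758 W/m².
Set 5.35 ln(C/358) = 0.17758: ln(C/358) = 0.17758/5.35 = 0.03319, so C = 358 × e^0.03319 = 358 × 1.03375 = 370.08 ppm.

C ≈ 370 ppm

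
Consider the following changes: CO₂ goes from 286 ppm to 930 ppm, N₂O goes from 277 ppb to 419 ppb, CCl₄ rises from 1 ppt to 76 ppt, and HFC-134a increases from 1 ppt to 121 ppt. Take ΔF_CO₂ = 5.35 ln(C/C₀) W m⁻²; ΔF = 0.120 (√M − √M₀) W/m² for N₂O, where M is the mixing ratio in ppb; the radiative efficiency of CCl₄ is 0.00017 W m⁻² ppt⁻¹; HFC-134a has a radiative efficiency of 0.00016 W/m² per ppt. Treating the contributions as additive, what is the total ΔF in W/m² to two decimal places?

ΔF = 6.80 W/m²

CO₂: 5.35 × ln(930/286) = 5.35 × ln(3.25175) = 5.35 × 1.17919 = 6.3087 W/m².
N₂O: 0.120 × (√419 − √277) = 0.120 × (20.4695 − 16.6433) = 0.120 × 3.8262 = 0.4591 W/m².
CCl₄: ΔF = 0.00017 × (76 − 1) = 0.00017 × 75 = 0.0128 W/m².
HFC-134a: ΔF = 0.00016 × (121 − 1) = 0.00016 × 120 = 0.0192 W/m².
Total ΔF = 6.3087 + 0.4591 + 0.0128 + 0.0192 = 6.7998 W/m².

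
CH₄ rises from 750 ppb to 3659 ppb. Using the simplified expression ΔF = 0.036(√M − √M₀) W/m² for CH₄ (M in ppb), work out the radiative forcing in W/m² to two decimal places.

ΔF = 1.19 W/m²

CH₄: 0.036 × (√3659 − √750) = 0.036 × (60.4897 − 27.3861) = 0.036 × 33.1036 = 1.1917 W/m².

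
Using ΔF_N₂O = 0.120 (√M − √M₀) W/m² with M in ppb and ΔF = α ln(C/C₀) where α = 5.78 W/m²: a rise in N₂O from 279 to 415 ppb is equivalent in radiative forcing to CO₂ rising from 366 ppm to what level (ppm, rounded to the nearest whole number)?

N₂O forcing: 0.120 × (√415 − √279) = 0.120 × (20.3715 − 16.7033) = 0.120 × 3.6682 = 0.44018 W/m².
Set 5.78 ln(C/366) = 0.44018: ln(C/366) = 0.44018/5.78 = 0.07616, so C = 366 × e^0.07616 = 366 × 1.07914 = 394.97 ppm.

C ≈ 395 ppm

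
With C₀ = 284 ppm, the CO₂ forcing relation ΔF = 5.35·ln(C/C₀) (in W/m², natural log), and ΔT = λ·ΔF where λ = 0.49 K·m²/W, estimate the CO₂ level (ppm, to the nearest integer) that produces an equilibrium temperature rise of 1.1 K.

Required forcing: ΔF = ΔT/λ = 1.1/0.49 = 2.2449 W/m².
Then ln(C/284) = ΔF/5.35 = 2.2449/5.35 = 0.41961.
So C = 284 × e^0.41961 = 284 × 1.52137 = 432.07 ppm.

C ≈ 432 ppm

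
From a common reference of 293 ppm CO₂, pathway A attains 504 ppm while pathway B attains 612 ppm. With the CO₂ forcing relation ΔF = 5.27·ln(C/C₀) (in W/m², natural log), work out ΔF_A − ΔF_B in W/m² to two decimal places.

ΔF_A = 5.27 ln(504/293) = 5.27 × 0.54240 = 2.8584 W/m².
ΔF_B = 5.27 ln(612/293) = 5.27 × 0.73656 = 3.8817 W/m².
Difference: 2.8584 − 3.8817 = -1.0233 W/m².

ΔF_A − ΔF_B = -1.02 W/m²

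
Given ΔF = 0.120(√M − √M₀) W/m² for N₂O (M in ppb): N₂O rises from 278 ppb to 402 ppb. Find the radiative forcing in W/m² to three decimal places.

ΔF = 0.405 W/m²

N₂O: 0.120 × (√402 − √278) = 0.120 × (20.0499 − 16.6733) = 0.120 × 3.3766 = 0.4052 W/m².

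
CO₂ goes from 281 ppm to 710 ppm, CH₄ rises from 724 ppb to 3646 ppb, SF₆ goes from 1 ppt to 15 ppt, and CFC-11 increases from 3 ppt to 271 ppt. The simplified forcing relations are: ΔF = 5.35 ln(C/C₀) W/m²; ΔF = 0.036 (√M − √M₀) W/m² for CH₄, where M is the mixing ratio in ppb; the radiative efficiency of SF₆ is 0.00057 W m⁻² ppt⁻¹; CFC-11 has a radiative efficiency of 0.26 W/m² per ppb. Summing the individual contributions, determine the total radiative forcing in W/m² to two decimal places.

ΔF = 6.24 W/m²

CO₂: 5.35 × ln(710/281) = 5.35 × ln(2.52669) = 5.35 × 0.92691 = 4.9590 W/m².
CH₄: 0.036 × (√3646 − √724) = 0.036 × (60.3821 − 26.9072) = 0.036 × 33.4749 = 1.2051 W/m².
SF₆: ΔF = 0.00057 × (15 − 1) = 0.00057 × 14 = 0.0080 W/m².
CFC-11: Δ = 271 − 3 = 268 ppt = 0.268 ppb; ΔF = 0.26 × 0.268 = 0.0697 W/m².
Total ΔF = 4.9590 + 1.2051 + 0.0080 + 0.0697 = 6.2418 W/m².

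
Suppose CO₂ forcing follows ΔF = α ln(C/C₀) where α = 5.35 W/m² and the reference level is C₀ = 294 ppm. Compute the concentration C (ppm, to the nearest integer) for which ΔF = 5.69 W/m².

Set 5.35 ln(C/294) = 5.69, so ln(C/294) = 5.69/5.35 = 1.06355.
Then C/294 = e^1.06355 = 2.89664, giving C = 294 × 2.89664 = 851.61 ppm.

C ≈ 852 ppm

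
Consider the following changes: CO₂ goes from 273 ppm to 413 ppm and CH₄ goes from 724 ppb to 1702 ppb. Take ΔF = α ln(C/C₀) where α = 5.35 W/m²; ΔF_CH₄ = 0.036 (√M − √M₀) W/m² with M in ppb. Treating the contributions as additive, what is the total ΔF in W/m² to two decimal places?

ΔF = 2.73 W/m²

CO₂: 5.35 × ln(413/273) = 5.35 × ln(1.51282) = 5.35 × 0.41398 = 2.2148 W/m².
CH₄: 0.036 × (√1702 − √724) = 0.036 × (41.2553 − 26.9072) = 0.036 × 14.3481 = 0.5165 W/m².
Total ΔF = 2.2148 + 0.5165 = 2.7313 W/m².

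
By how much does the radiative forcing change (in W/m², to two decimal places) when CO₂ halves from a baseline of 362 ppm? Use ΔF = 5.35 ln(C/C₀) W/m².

Because the forcing depends only on the ratio C/C₀, the initial concentration does not enter.
ΔF = 5.35 × ln(0.5) = 5.35 × -0.69315 = -3.7084 W/m².

ΔF = -3.71 W/m²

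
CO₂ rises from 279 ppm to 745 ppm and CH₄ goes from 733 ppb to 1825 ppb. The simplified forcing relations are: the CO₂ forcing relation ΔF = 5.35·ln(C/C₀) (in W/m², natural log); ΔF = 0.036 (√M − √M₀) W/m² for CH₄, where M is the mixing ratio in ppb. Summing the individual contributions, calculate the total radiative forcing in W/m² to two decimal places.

CO₂: 5.35 × ln(745/279) = 5.35 × ln(2.67025) = 5.35 × 0.98217 = 5.2546 W/m².
CH₄: 0.036 × (√1825 − √733) = 0.036 × (42.7200 − 27.0740) = 0.036 × 15.6460 = 0.5633 W/m².
Total ΔF = 5.2546 + 0.5633 = 5.8179 W/m².

ΔF = 5.82 W/m²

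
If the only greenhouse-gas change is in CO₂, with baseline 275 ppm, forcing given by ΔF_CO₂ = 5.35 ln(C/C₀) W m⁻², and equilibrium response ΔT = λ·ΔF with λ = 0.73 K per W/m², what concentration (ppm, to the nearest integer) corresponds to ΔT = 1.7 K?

Required forcing: ΔF = ΔT/λ = 1.7/0.73 = 2.3288 W/m².
Then ln(C/275) = ΔF/5.35 = 2.3288/5.35 = 0.43529.
So C = 275 × e^0.43529 = 275 × 1.54541 = 424.99 ppm.

C ≈ 425 ppm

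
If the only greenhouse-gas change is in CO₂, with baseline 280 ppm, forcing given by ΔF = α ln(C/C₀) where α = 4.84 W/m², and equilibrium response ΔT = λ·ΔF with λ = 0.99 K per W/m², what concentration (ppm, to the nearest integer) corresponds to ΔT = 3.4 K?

C ≈ 569 ppm

Required forcing: ΔF = ΔT/λ = 3.4/0.99 = 3.4343 W/m².
Then ln(C/280) = ΔF/4.84 = 3.4343/4.84 = 0.70957.
So C = 280 × e^0.70957 = 280 × 2.03312 = 569.27 ppm.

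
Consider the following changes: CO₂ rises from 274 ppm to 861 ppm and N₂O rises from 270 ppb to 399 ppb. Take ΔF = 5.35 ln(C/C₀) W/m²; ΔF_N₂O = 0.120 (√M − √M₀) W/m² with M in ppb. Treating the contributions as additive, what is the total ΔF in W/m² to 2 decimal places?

CO₂: 5.35 × ln(861/274) = 5.35 × ln(3.14234) = 5.35 × 1.14497 = 6.1256 W/m².
N₂O: 0.120 × (√399 − √270) = 0.120 × (19.9750 − 16.4317) = 0.120 × 3.5433 = 0.4252 W/m².
Total ΔF = 6.1256 + 0.4252 = 6.5508 W/m².

ΔF = 6.55 W/m²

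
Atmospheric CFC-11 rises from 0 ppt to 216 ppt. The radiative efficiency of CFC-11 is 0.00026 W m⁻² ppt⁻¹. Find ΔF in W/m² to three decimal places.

CFC-11: ΔF = 0.00026 × (216 − 0) = 0.00026 × 216 = 0.0562 W/m².

ΔF = 0.056 W/m²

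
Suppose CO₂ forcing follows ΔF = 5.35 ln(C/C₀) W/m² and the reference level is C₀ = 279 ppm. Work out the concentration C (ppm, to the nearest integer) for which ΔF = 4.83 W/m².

Set 5.35 ln(C/279) = 4.83, so ln(C/279) = 4.83/5.35 = 0.90280.
Then C/279 = e^0.90280 = 2.46650, giving C = 279 × 2.46650 = 688.15 ppm.

C ≈ 688 ppm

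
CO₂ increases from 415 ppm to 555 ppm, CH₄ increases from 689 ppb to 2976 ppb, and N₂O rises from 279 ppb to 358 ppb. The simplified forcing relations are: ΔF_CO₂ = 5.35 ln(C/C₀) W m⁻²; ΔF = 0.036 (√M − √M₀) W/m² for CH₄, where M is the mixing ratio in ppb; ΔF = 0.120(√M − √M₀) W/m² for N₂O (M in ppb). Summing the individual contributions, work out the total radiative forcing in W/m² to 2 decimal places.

CO₂: 5.35 × ln(555/415) = 5.35 × ln(1.33735) = 5.35 × 0.29069 = 1.5552 W/m².
CH₄: 0.036 × (√2976 − √689) = 0.036 × (54.5527 − 26.2488) = 0.036 × 28.3039 = 1.0189 W/m².
N₂O: 0.120 × (√358 − √279) = 0.120 × (18.9209 − 16.7033) = 0.120 × 2.2176 = 0.2661 W/m².
Total ΔF = 1.5552 + 1.0189 + 0.2661 = 2.8402 W/m².

ΔF = 2.84 W/m²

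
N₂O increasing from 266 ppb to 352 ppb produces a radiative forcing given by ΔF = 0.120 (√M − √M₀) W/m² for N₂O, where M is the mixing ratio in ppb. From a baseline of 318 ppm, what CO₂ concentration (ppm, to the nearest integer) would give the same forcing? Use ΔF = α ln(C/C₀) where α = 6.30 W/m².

C ≈ 333 ppm

N₂O forcing: 0.120 × (√352 − √266) = 0.120 × (18.7617 − 16.3095) = 0.120 × 2.4522 = 0.29426 W/m².
Set 6.30 ln(C/318) = 0.29426: ln(C/318) = 0.29426/6.30 = 0.04671, so C = 318 × e^0.04671 = 318 × 1.04782 = 333.21 ppm.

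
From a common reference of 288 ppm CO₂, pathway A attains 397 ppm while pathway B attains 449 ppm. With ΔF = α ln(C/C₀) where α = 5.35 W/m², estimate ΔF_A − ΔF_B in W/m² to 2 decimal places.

ΔF_A = 5.35 ln(397/288) = 5.35 × 0.32098 = 1.7172 W/m².
ΔF_B = 5.35 ln(449/288) = 5.35 × 0.44406 = 2.3757 W/m².
Difference: 1.7172 − 2.3757 = -0.6585 W/m².
(Equivalently, ΔF_A − ΔF_B = 5.35 ln(397/449) = 5.35 × -0.12309 = -0.6585 W/m².)

ΔF_A − ΔF_B = -0.66 W/m²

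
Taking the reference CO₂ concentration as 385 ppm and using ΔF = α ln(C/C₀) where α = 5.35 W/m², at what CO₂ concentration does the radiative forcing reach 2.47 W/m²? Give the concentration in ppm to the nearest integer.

Set 5.35 ln(C/385) = 2.47, so ln(C/385) = 2.47/5.35 = 0.46168.
Then C/385 = e^0.46168 = 1.58674, giving C = 385 × 1.58674 = 610.89 ppm.

C ≈ 611 ppm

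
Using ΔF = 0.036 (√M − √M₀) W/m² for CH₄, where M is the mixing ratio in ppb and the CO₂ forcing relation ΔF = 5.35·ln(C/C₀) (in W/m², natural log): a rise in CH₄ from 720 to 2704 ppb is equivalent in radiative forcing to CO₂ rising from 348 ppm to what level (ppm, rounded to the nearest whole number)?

C ≈ 412 ppm

CH₄ forcing: 0.036 × (√2704 − √720) = 0.036 × (52.0000 − 26.8328) = 0.036 × 25.1672 = 0.90602 W/m².
Set 5.35 ln(C/348) = 0.90602: ln(C/348) = 0.90602/5.35 = 0.16935, so C = 348 × e^0.16935 = 348 × 1.18453 = 412.22 ppm.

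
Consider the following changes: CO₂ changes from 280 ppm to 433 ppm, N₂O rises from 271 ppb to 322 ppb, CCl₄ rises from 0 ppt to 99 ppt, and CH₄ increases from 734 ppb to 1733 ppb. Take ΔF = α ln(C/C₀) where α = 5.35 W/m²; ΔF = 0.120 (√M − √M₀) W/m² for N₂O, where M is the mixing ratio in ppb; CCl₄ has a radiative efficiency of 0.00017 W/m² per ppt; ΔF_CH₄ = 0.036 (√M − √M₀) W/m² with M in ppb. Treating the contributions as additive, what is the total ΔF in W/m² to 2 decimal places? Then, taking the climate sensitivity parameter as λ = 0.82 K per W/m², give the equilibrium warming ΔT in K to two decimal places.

ΔF = 3.05 W/m²; ΔT = 2.50 K

CO₂: 5.35 × ln(433/280) = 5.35 × ln(1.54643) = 5.35 × 0.43595 = 2.3323 W/m².
N₂O: 0.120 × (√322 − √271) = 0.120 × (17.9444 − 16.4621) = 0.120 × 1.4823 = 0.1779 W/m².
CCl₄: ΔF = 0.00017 × (99 − 0) = 0.00017 × 99 = 0.0168 W/m².
CH₄: 0.036 × (√1733 − √734) = 0.036 × (41.6293 − 27.0924) = 0.036 × 14.5369 = 0.5233 W/m².
Total ΔF = 2.3323 + 0.1779 + 0.0168 + 0.5233 = 3.0503 W/m².
ΔT = λ ΔF = 0.82 × 3.05 = 2.5010 K.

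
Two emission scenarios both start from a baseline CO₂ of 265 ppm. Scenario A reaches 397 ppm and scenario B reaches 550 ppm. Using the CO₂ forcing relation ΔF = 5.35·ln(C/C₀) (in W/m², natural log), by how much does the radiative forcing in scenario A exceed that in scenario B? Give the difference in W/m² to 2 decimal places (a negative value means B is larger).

ΔF_A = 5.35 ln(397/265) = 5.35 × 0.40421 = 2.1625 W/m².
ΔF_B = 5.35 ln(550/265) = 5.35 × 0.73019 = 3.9065 W/m².
Difference: 2.1625 − 3.9065 = -1.7440 W/m².
(Equivalently, ΔF_A − ΔF_B = 5.35 ln(397/550) = 5.35 × -0.32598 = -1.7440 W/m².)

ΔF_A − ΔF_B = -1.74 W/m²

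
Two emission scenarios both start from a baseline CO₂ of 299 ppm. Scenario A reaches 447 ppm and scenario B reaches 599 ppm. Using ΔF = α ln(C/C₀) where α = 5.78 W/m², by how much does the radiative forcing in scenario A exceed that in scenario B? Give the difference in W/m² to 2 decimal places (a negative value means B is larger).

ΔF_A = 5.78 ln(447/299) = 5.78 × 0.40212 = 2.3243 W/m².
ΔF_B = 5.78 ln(599/299) = 5.78 × 0.69482 = 4.0161 W/m².
Difference: 2.3243 − 4.0161 = -1.6918 W/m².
(Equivalently, ΔF_A − ΔF_B = 5.78 ln(447/599) = 5.78 × -0.29270 = -1.6918 W/m².)

ΔF_A − ΔF_B = -1.69 W/m²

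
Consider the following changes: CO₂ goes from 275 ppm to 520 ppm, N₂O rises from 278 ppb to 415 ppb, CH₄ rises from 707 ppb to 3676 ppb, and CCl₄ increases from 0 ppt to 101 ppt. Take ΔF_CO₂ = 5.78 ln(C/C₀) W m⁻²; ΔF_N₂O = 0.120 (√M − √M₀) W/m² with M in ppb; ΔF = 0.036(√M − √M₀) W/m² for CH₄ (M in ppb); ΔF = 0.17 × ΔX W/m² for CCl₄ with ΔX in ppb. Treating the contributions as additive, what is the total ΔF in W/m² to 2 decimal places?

ΔF = 5.37 W/m²

CO₂: 5.78 × ln(520/275) = 5.78 × ln(1.89091) = 5.78 × 0.63706 = 3.6822 W/m².
N₂O: 0.120 × (√415 − √278) = 0.120 × (20.3715 − 16.6733) = 0.120 × 3.6982 = 0.4438 W/m².
CH₄: 0.036 × (√3676 − √707) = 0.036 × (60.6300 − 26.5895) = 0.036 × 34.0405 = 1.2255 W/m².
CCl₄: Δ = 101 − 0 = 101 ppt = 0.101 ppb; ΔF = 0.17 × 0.101 = 0.0172 W/m².
Total ΔF = 3.6822 + 0.4438 + 1.2255 + 0.0172 = 5.3687 W/m².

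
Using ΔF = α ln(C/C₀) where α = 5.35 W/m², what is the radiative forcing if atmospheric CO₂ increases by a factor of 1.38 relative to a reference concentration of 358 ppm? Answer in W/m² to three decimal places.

ΔF = 5.35 × ln(1.38) = 5.35 × 0.32208 = 1.7231 W/m².

ΔF = 1.723 W/m²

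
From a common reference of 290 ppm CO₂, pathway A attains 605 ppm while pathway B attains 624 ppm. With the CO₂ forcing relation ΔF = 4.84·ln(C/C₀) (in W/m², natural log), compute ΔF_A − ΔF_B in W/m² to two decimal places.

ΔF_A = 4.84 ln(605/290) = 4.84 × 0.73535 = 3.5591 W/m².
ΔF_B = 4.84 ln(624/290) = 4.84 × 0.76627 = 3.7087 W/m².
Difference: 3.5591 − 3.7087 = -0.1496 W/m².

ΔF_A − ΔF_B = -0.15 W/m²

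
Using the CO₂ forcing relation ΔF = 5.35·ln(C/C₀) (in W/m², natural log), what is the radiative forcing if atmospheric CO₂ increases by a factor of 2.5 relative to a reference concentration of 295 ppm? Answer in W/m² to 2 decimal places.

ΔF = 5.35 × ln(2.5) = 5.35 × 0.91629 = 4.9022 W/m².

ΔF = 4.90 W/m²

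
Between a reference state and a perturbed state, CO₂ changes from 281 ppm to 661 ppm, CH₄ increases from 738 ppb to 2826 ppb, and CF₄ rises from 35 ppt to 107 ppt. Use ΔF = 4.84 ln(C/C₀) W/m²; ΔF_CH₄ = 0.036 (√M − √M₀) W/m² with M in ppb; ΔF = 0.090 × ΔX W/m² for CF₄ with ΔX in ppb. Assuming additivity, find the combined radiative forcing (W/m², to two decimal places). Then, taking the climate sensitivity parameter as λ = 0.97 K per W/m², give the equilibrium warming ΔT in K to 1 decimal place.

ΔF = 5.08 W/m²; ΔT = 4.9 K

CO₂: 4.84 × ln(661/281) = 4.84 × ln(2.35231) = 4.84 × 0.85540 = 4.1401 W/m².
CH₄: 0.036 × (√2826 − √738) = 0.036 × (53.1601 − 27.1662) = 0.036 × 25.9939 = 0.9358 W/m².
CF₄: Δ = 107 − 35 = 72 ppt = 0.072 ppb; ΔF = 0.090 × 0.072 = 0.0065 W/m².
Total ΔF = 4.1401 + 0.9358 + 0.0065 = 5.0824 W/m².
ΔT = λ ΔF = 0.97 × 5.08 = 4.9276 K.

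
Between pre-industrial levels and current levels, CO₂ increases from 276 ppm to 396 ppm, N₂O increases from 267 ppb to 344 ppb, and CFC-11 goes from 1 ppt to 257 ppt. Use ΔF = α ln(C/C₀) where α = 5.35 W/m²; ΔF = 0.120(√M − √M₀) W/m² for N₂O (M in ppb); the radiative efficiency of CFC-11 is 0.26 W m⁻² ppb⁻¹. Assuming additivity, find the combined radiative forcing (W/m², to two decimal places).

CO₂: 5.35 × ln(396/276) = 5.35 × ln(1.43478) = 5.35 × 0.36101 = 1.9314 W/m².
N₂O: 0.120 × (√344 − √267) = 0.120 × (18.5472 − 16.3401) = 0.120 × 2.2071 = 0.2649 W/m².
CFC-11: Δ = 257 − 1 = 256 ppt = 0.256 ppb; ΔF = 0.26 × 0.256 = 0.0666 W/m².
Total ΔF = 1.9314 + 0.2649 + 0.0666 = 2.2629 W/m².

ΔF = 2.26 W/m²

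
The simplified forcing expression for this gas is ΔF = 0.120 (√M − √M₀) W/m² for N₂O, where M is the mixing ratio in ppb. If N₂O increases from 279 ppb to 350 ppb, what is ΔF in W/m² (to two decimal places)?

ΔF = 0.24 W/m²

N₂O: 0.120 × (√350 − √279) = 0.120 × (18.7083 − 16.7033) = 0.120 × 2.0050 = 0.2406 W/m².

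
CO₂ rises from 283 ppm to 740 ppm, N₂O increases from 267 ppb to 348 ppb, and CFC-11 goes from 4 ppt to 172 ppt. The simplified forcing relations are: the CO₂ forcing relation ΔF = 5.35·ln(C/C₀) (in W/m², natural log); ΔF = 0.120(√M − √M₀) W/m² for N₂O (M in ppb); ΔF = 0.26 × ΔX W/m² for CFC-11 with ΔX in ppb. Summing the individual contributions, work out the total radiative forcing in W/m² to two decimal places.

ΔF = 5.46 W/m²

CO₂: 5.35 × ln(740/283) = 5.35 × ln(2.61484) = 5.35 × 0.96120 = 5.1424 W/m².
N₂O: 0.120 × (√348 − √267) = 0.120 × (18.6548 − 16.3401) = 0.120 × 2.3147 = 0.2778 W/m².
CFC-11: Δ = 172 − 4 = 168 ppt = 0.168 ppb; ΔF = 0.26 × 0.168 = 0.0437 W/m².
Total ΔF = 5.1424 + 0.2778 + 0.0437 = 5.4639 W/m².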